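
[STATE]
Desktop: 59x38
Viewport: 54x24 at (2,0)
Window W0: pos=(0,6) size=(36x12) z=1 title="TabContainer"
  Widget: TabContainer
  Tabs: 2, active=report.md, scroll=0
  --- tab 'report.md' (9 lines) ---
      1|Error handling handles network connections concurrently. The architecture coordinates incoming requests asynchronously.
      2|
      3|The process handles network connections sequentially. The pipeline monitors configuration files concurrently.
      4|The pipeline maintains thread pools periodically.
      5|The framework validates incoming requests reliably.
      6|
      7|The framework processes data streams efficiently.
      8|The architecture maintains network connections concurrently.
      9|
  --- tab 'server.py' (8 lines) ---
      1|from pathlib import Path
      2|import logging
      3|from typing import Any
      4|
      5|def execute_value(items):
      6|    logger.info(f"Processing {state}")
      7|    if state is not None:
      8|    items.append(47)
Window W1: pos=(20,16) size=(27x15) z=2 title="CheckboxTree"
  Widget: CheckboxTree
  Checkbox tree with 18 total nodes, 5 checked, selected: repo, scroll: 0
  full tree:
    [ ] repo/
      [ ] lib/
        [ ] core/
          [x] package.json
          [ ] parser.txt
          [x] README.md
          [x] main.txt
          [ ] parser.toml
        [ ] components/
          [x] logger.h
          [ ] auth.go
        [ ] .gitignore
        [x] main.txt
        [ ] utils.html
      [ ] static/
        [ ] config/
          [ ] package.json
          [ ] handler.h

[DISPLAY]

                                                      
                                                      
                                                      
                                                      
                                                      
                                                      
━━━━━━━━━━━━━━━━━━━━━━━━━━━━━━━━━┓                    
TabContainer                     ┃                    
─────────────────────────────────┨                    
report.md]│ server.py            ┃                    
─────────────────────────────────┃                    
rror handling handles network con┃                    
                                 ┃                    
he process handles network connec┃                    
he pipeline maintains thread pool┃                    
he framework validates incoming r┃                    
                  ┏━━━━━━━━━━━━━━━━━━━━━━━━━┓         
━━━━━━━━━━━━━━━━━━┃ CheckboxTree            ┃         
                  ┠─────────────────────────┨         
                  ┃>[-] repo/               ┃         
                  ┃   [-] lib/              ┃         
                  ┃     [-] core/           ┃         
                  ┃       [x] package.json  ┃         
                  ┃       [ ] parser.txt    ┃         


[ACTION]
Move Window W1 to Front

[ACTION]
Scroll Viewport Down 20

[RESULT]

he pipeline maintains thread pool┃                    
he framework validates incoming r┃                    
                  ┏━━━━━━━━━━━━━━━━━━━━━━━━━┓         
━━━━━━━━━━━━━━━━━━┃ CheckboxTree            ┃         
                  ┠─────────────────────────┨         
                  ┃>[-] repo/               ┃         
                  ┃   [-] lib/              ┃         
                  ┃     [-] core/           ┃         
                  ┃       [x] package.json  ┃         
                  ┃       [ ] parser.txt    ┃         
                  ┃       [x] README.md     ┃         
                  ┃       [x] main.txt      ┃         
                  ┃       [ ] parser.toml   ┃         
                  ┃     [-] components/     ┃         
                  ┃       [x] logger.h      ┃         
                  ┃       [ ] auth.go       ┃         
                  ┗━━━━━━━━━━━━━━━━━━━━━━━━━┛         
                                                      
                                                      
                                                      
                                                      
                                                      
                                                      
                                                      


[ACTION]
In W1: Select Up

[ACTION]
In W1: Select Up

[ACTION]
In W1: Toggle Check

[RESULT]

he pipeline maintains thread pool┃                    
he framework validates incoming r┃                    
                  ┏━━━━━━━━━━━━━━━━━━━━━━━━━┓         
━━━━━━━━━━━━━━━━━━┃ CheckboxTree            ┃         
                  ┠─────────────────────────┨         
                  ┃>[x] repo/               ┃         
                  ┃   [x] lib/              ┃         
                  ┃     [x] core/           ┃         
                  ┃       [x] package.json  ┃         
                  ┃       [x] parser.txt    ┃         
                  ┃       [x] README.md     ┃         
                  ┃       [x] main.txt      ┃         
                  ┃       [x] parser.toml   ┃         
                  ┃     [x] components/     ┃         
                  ┃       [x] logger.h      ┃         
                  ┃       [x] auth.go       ┃         
                  ┗━━━━━━━━━━━━━━━━━━━━━━━━━┛         
                                                      
                                                      
                                                      
                                                      
                                                      
                                                      
                                                      


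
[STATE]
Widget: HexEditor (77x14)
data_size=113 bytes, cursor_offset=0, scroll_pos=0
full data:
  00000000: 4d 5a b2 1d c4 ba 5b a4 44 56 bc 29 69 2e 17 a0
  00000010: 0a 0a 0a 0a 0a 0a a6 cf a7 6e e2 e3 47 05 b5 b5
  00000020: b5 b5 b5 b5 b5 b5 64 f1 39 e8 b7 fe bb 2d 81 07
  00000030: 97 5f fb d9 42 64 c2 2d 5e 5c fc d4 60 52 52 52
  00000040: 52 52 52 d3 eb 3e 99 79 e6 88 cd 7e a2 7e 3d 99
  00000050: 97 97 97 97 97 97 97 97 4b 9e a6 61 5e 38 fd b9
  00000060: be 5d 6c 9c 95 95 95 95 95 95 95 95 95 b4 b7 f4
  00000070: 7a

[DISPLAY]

00000000  4D 5a b2 1d c4 ba 5b a4  44 56 bc 29 69 2e 17 a0  |MZ....[.DV.)i...
00000010  0a 0a 0a 0a 0a 0a a6 cf  a7 6e e2 e3 47 05 b5 b5  |.........n..G...
00000020  b5 b5 b5 b5 b5 b5 64 f1  39 e8 b7 fe bb 2d 81 07  |......d.9....-..
00000030  97 5f fb d9 42 64 c2 2d  5e 5c fc d4 60 52 52 52  |._..Bd.-^\..`RRR
00000040  52 52 52 d3 eb 3e 99 79  e6 88 cd 7e a2 7e 3d 99  |RRR..>.y...~.~=.
00000050  97 97 97 97 97 97 97 97  4b 9e a6 61 5e 38 fd b9  |........K..a^8..
00000060  be 5d 6c 9c 95 95 95 95  95 95 95 95 95 b4 b7 f4  |.]l.............
00000070  7a                                                |z               
                                                                             
                                                                             
                                                                             
                                                                             
                                                                             
                                                                             


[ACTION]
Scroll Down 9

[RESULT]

00000070  7a                                                |z               
                                                                             
                                                                             
                                                                             
                                                                             
                                                                             
                                                                             
                                                                             
                                                                             
                                                                             
                                                                             
                                                                             
                                                                             
                                                                             


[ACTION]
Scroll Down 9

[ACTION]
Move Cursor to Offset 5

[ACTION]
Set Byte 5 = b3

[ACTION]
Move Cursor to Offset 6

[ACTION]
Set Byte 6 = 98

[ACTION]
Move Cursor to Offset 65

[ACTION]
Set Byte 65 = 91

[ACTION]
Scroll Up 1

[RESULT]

00000060  be 5d 6c 9c 95 95 95 95  95 95 95 95 95 b4 b7 f4  |.]l.............
00000070  7a                                                |z               
                                                                             
                                                                             
                                                                             
                                                                             
                                                                             
                                                                             
                                                                             
                                                                             
                                                                             
                                                                             
                                                                             
                                                                             


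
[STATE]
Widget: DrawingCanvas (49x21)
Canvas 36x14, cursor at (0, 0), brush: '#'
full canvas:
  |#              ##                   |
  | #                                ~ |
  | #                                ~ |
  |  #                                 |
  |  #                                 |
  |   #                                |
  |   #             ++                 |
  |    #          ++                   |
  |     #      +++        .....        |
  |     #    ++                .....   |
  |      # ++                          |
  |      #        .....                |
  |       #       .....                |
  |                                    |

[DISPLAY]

#              ##                                
 #                                ~              
 #                                ~              
  #                                              
  #                                              
   #                                             
   #             ++                              
    #          ++                                
     #      +++        .....                     
     #    ++                .....                
      # ++                                       
      #        .....                             
       #       .....                             
                                                 
                                                 
                                                 
                                                 
                                                 
                                                 
                                                 
                                                 


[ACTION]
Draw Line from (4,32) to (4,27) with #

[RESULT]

#              ##                                
 #                                ~              
 #                                ~              
  #                                              
  #                        ######                
   #                                             
   #             ++                              
    #          ++                                
     #      +++        .....                     
     #    ++                .....                
      # ++                                       
      #        .....                             
       #       .....                             
                                                 
                                                 
                                                 
                                                 
                                                 
                                                 
                                                 
                                                 


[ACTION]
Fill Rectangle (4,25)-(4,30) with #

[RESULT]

#              ##                                
 #                                ~              
 #                                ~              
  #                                              
  #                      ########                
   #                                             
   #             ++                              
    #          ++                                
     #      +++        .....                     
     #    ++                .....                
      # ++                                       
      #        .....                             
       #       .....                             
                                                 
                                                 
                                                 
                                                 
                                                 
                                                 
                                                 
                                                 


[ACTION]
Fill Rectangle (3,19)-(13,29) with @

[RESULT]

#              ##                                
 #                                ~              
 #                                ~              
  #                @@@@@@@@@@@                   
  #                @@@@@@@@@@@###                
   #               @@@@@@@@@@@                   
   #             ++@@@@@@@@@@@                   
    #          ++  @@@@@@@@@@@                   
     #      +++    @@@@@@@@@@@                   
     #    ++       @@@@@@@@@@@...                
      # ++         @@@@@@@@@@@                   
      #        ....@@@@@@@@@@@                   
       #       ....@@@@@@@@@@@                   
                   @@@@@@@@@@@                   
                                                 
                                                 
                                                 
                                                 
                                                 
                                                 
                                                 


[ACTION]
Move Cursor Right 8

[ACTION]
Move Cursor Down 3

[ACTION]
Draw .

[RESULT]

#              ##                                
 #                                ~              
 #                                ~              
  #     .          @@@@@@@@@@@                   
  #                @@@@@@@@@@@###                
   #               @@@@@@@@@@@                   
   #             ++@@@@@@@@@@@                   
    #          ++  @@@@@@@@@@@                   
     #      +++    @@@@@@@@@@@                   
     #    ++       @@@@@@@@@@@...                
      # ++         @@@@@@@@@@@                   
      #        ....@@@@@@@@@@@                   
       #       ....@@@@@@@@@@@                   
                   @@@@@@@@@@@                   
                                                 
                                                 
                                                 
                                                 
                                                 
                                                 
                                                 


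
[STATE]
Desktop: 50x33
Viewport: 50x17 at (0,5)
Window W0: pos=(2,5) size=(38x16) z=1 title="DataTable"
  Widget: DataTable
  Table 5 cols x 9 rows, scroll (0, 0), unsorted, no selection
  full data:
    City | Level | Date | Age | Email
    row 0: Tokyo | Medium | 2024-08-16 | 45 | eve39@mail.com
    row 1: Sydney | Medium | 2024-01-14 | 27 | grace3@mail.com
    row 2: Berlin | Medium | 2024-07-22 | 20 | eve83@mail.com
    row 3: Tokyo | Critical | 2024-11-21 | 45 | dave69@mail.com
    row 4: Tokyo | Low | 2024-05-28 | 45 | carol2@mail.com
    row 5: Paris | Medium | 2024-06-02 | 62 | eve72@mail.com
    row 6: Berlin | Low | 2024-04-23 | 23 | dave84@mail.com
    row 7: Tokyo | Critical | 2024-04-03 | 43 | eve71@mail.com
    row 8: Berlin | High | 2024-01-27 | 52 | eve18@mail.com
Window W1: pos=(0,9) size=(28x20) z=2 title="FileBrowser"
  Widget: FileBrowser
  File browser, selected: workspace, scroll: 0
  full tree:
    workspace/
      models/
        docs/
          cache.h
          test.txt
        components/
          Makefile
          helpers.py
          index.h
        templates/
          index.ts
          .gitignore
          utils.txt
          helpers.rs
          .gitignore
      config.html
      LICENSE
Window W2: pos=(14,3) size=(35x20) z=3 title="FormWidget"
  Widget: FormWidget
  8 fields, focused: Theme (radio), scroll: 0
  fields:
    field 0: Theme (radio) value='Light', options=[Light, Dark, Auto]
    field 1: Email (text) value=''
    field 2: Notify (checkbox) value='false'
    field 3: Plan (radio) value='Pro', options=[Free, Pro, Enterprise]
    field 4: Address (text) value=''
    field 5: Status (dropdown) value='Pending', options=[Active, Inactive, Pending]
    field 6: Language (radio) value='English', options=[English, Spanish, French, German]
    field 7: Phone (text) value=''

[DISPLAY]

  ┏━━━━━━━━━━━┠─────────────────────────────────┨ 
  ┃ DataTable ┃> Theme:      (●) Light  ( ) Dark┃ 
  ┠───────────┃  Email:      [                 ]┃ 
  ┃City  │Leve┃  Notify:     [ ]                ┃ 
┏━━━━━━━━━━━━━┃  Plan:       ( ) Free  (●) Pro  ┃ 
┃ FileBrowser ┃  Address:    [                 ]┃ 
┠─────────────┃  Status:     [Pending         ▼]┃ 
┃> [-] workspa┃  Language:   (●) English  ( ) Sp┃ 
┃    [+] model┃  Phone:      [                 ]┃ 
┃    config.ht┃                                 ┃ 
┃    LICENSE  ┃                                 ┃ 
┃             ┃                                 ┃ 
┃             ┃                                 ┃ 
┃             ┃                                 ┃ 
┃             ┃                                 ┃ 
┃             ┃                                 ┃ 
┃             ┃                                 ┃ 


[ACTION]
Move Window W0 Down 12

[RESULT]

              ┠─────────────────────────────────┨ 
              ┃> Theme:      (●) Light  ( ) Dark┃ 
              ┃  Email:      [                 ]┃ 
              ┃  Notify:     [ ]                ┃ 
┏━━━━━━━━━━━━━┃  Plan:       ( ) Free  (●) Pro  ┃ 
┃ FileBrowser ┃  Address:    [                 ]┃ 
┠─────────────┃  Status:     [Pending         ▼]┃ 
┃> [-] workspa┃  Language:   (●) English  ( ) Sp┃ 
┃    [+] model┃  Phone:      [                 ]┃ 
┃    config.ht┃                                 ┃ 
┃    LICENSE  ┃                                 ┃ 
┃             ┃                                 ┃ 
┃             ┃                                 ┃ 
┃             ┃                                 ┃ 
┃             ┃                                 ┃ 
┃             ┃                                 ┃ 
┃             ┃                                 ┃ 


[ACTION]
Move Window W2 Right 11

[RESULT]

               ┠─────────────────────────────────┨
               ┃> Theme:      (●) Light  ( ) Dark┃
               ┃  Email:      [                 ]┃
               ┃  Notify:     [ ]                ┃
┏━━━━━━━━━━━━━━┃  Plan:       ( ) Free  (●) Pro  ┃
┃ FileBrowser  ┃  Address:    [                 ]┃
┠──────────────┃  Status:     [Pending         ▼]┃
┃> [-] workspac┃  Language:   (●) English  ( ) Sp┃
┃    [+] models┃  Phone:      [                 ]┃
┃    config.htm┃                                 ┃
┃    LICENSE   ┃                                 ┃
┃              ┃                                 ┃
┃              ┃                                 ┃
┃              ┃                                 ┃
┃              ┃                                 ┃
┃              ┃                                 ┃
┃              ┃                                 ┃


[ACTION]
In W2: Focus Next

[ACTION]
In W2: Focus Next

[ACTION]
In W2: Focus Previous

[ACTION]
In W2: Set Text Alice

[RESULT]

               ┠─────────────────────────────────┨
               ┃  Theme:      (●) Light  ( ) Dark┃
               ┃> Email:      [Alice            ]┃
               ┃  Notify:     [ ]                ┃
┏━━━━━━━━━━━━━━┃  Plan:       ( ) Free  (●) Pro  ┃
┃ FileBrowser  ┃  Address:    [                 ]┃
┠──────────────┃  Status:     [Pending         ▼]┃
┃> [-] workspac┃  Language:   (●) English  ( ) Sp┃
┃    [+] models┃  Phone:      [                 ]┃
┃    config.htm┃                                 ┃
┃    LICENSE   ┃                                 ┃
┃              ┃                                 ┃
┃              ┃                                 ┃
┃              ┃                                 ┃
┃              ┃                                 ┃
┃              ┃                                 ┃
┃              ┃                                 ┃


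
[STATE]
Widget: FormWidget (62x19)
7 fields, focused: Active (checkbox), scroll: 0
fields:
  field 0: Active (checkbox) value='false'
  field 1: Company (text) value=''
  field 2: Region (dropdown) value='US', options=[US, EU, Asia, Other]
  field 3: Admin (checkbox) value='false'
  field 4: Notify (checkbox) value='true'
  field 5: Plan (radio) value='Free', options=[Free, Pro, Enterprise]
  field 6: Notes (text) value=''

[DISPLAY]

> Active:     [ ]                                             
  Company:    [                                              ]
  Region:     [US                                           ▼]
  Admin:      [ ]                                             
  Notify:     [x]                                             
  Plan:       (●) Free  ( ) Pro  ( ) Enterprise               
  Notes:      [                                              ]
                                                              
                                                              
                                                              
                                                              
                                                              
                                                              
                                                              
                                                              
                                                              
                                                              
                                                              
                                                              


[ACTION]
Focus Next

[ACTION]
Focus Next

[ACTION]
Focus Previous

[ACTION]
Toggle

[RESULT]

  Active:     [ ]                                             
> Company:    [                                              ]
  Region:     [US                                           ▼]
  Admin:      [ ]                                             
  Notify:     [x]                                             
  Plan:       (●) Free  ( ) Pro  ( ) Enterprise               
  Notes:      [                                              ]
                                                              
                                                              
                                                              
                                                              
                                                              
                                                              
                                                              
                                                              
                                                              
                                                              
                                                              
                                                              


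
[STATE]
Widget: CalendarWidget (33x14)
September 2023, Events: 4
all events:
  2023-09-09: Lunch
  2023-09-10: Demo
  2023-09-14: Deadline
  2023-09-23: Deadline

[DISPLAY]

          September 2023         
Mo Tu We Th Fr Sa Su             
             1  2  3             
 4  5  6  7  8  9* 10*           
11 12 13 14* 15 16 17            
18 19 20 21 22 23* 24            
25 26 27 28 29 30                
                                 
                                 
                                 
                                 
                                 
                                 
                                 


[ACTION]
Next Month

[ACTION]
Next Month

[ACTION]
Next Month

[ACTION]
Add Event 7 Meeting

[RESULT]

          December 2023          
Mo Tu We Th Fr Sa Su             
             1  2  3             
 4  5  6  7*  8  9 10            
11 12 13 14 15 16 17             
18 19 20 21 22 23 24             
25 26 27 28 29 30 31             
                                 
                                 
                                 
                                 
                                 
                                 
                                 


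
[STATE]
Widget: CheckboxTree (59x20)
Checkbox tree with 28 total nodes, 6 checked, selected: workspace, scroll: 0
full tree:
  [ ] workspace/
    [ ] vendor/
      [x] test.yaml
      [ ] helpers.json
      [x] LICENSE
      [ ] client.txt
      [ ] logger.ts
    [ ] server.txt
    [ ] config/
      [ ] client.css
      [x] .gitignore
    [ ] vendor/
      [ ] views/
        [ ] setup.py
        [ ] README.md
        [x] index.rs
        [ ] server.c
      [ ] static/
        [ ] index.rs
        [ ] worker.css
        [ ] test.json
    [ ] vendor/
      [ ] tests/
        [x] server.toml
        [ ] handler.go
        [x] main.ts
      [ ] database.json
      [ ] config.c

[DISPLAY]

>[-] workspace/                                            
   [-] vendor/                                             
     [x] test.yaml                                         
     [ ] helpers.json                                      
     [x] LICENSE                                           
     [ ] client.txt                                        
     [ ] logger.ts                                         
   [ ] server.txt                                          
   [-] config/                                             
     [ ] client.css                                        
     [x] .gitignore                                        
   [-] vendor/                                             
     [-] views/                                            
       [ ] setup.py                                        
       [ ] README.md                                       
       [x] index.rs                                        
       [ ] server.c                                        
     [ ] static/                                           
       [ ] index.rs                                        
       [ ] worker.css                                      


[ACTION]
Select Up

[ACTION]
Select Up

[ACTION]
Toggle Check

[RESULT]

>[x] workspace/                                            
   [x] vendor/                                             
     [x] test.yaml                                         
     [x] helpers.json                                      
     [x] LICENSE                                           
     [x] client.txt                                        
     [x] logger.ts                                         
   [x] server.txt                                          
   [x] config/                                             
     [x] client.css                                        
     [x] .gitignore                                        
   [x] vendor/                                             
     [x] views/                                            
       [x] setup.py                                        
       [x] README.md                                       
       [x] index.rs                                        
       [x] server.c                                        
     [x] static/                                           
       [x] index.rs                                        
       [x] worker.css                                      


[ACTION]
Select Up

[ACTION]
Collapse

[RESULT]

>[x] workspace/                                            
                                                           
                                                           
                                                           
                                                           
                                                           
                                                           
                                                           
                                                           
                                                           
                                                           
                                                           
                                                           
                                                           
                                                           
                                                           
                                                           
                                                           
                                                           
                                                           


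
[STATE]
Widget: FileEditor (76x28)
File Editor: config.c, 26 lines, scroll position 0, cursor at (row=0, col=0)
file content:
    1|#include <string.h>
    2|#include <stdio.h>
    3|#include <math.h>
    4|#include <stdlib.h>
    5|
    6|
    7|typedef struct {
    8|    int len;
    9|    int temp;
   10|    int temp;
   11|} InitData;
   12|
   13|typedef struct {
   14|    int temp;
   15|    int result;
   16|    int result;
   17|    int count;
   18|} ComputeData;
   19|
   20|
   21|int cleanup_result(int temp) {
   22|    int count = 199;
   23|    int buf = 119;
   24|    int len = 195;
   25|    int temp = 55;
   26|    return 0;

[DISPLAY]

█include <string.h>                                                        ▲
#include <stdio.h>                                                         █
#include <math.h>                                                          ░
#include <stdlib.h>                                                        ░
                                                                           ░
                                                                           ░
typedef struct {                                                           ░
    int len;                                                               ░
    int temp;                                                              ░
    int temp;                                                              ░
} InitData;                                                                ░
                                                                           ░
typedef struct {                                                           ░
    int temp;                                                              ░
    int result;                                                            ░
    int result;                                                            ░
    int count;                                                             ░
} ComputeData;                                                             ░
                                                                           ░
                                                                           ░
int cleanup_result(int temp) {                                             ░
    int count = 199;                                                       ░
    int buf = 119;                                                         ░
    int len = 195;                                                         ░
    int temp = 55;                                                         ░
    return 0;                                                              ░
                                                                           ░
                                                                           ▼


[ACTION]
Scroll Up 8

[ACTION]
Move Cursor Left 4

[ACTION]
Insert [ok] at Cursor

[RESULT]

ok█include <string.h>                                                      ▲
#include <stdio.h>                                                         █
#include <math.h>                                                          ░
#include <stdlib.h>                                                        ░
                                                                           ░
                                                                           ░
typedef struct {                                                           ░
    int len;                                                               ░
    int temp;                                                              ░
    int temp;                                                              ░
} InitData;                                                                ░
                                                                           ░
typedef struct {                                                           ░
    int temp;                                                              ░
    int result;                                                            ░
    int result;                                                            ░
    int count;                                                             ░
} ComputeData;                                                             ░
                                                                           ░
                                                                           ░
int cleanup_result(int temp) {                                             ░
    int count = 199;                                                       ░
    int buf = 119;                                                         ░
    int len = 195;                                                         ░
    int temp = 55;                                                         ░
    return 0;                                                              ░
                                                                           ░
                                                                           ▼


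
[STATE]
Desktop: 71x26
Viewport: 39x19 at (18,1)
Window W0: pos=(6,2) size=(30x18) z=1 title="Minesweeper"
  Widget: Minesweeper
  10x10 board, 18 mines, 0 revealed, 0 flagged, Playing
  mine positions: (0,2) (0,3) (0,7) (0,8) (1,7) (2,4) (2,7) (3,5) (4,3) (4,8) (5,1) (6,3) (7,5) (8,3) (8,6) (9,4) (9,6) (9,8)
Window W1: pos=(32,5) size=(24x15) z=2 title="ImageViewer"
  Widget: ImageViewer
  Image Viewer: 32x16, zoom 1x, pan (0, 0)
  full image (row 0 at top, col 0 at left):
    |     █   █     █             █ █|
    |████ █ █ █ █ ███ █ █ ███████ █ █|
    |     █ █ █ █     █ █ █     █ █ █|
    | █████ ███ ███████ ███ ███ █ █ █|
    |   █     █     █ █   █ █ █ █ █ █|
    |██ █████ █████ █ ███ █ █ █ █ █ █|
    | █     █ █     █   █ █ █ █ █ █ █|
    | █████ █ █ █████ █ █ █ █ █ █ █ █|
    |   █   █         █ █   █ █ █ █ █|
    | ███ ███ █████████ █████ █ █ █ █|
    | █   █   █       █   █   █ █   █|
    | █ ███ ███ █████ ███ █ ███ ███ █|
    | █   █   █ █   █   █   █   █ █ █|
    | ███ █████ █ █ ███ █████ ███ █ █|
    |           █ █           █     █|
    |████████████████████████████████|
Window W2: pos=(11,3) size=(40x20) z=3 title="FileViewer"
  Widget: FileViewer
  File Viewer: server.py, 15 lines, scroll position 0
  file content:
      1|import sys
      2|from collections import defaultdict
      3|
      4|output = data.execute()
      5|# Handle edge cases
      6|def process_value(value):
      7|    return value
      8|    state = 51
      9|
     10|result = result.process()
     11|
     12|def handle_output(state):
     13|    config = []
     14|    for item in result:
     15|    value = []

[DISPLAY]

                                       
━━━━━━━━━━━━━━━━━┓                     
━━━━━━━━━━━━━━━━━━━━━━━━━━━━━━━━┓      
iewer                           ┃      
────────────────────────────────┨━━━━┓ 
 sys                           ▲┃    ┃ 
ollections import defaultdict  █┃────┨ 
                               ░┃    ┃ 
 = data.execute()              ░┃ █ █┃ 
le edge cases                  ░┃ █ █┃ 
ocess_value(value):            ░┃ ███┃ 
turn value                     ░┃   █┃ 
ate = 51                       ░┃██ █┃ 
                               ░┃ █ █┃ 
 = result.process()            ░┃ █ █┃ 
                               ░┃ █  ┃ 
ndle_output(state):            ░┃ ███┃ 
nfig = []                      ░┃   █┃ 
r item in result:              ░┃━━━━┛ 


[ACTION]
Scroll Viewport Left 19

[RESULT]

                                       
      ┏━━━━━━━━━━━━━━━━━━━━━━━━━━━━┓   
      ┃ Min┏━━━━━━━━━━━━━━━━━━━━━━━━━━━
      ┠────┃ FileViewer                
      ┃■■■■┠───────────────────────────
      ┃■■■■┃import sys                 
      ┃■■■■┃from collections import def
      ┃■■■■┃                           
      ┃■■■■┃output = data.execute()    
      ┃■■■■┃# Handle edge cases        
      ┃■■■■┃def process_value(value):  
      ┃■■■■┃    return value           
      ┃■■■■┃    state = 51             
      ┃■■■■┃                           
      ┃    ┃result = result.process()  
      ┃    ┃                           
      ┃    ┃def handle_output(state):  
      ┃    ┃    config = []            
      ┗━━━━┃    for item in result:    


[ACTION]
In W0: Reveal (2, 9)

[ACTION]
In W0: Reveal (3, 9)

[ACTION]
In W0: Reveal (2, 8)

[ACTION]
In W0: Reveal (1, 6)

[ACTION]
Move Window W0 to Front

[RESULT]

                                       
      ┏━━━━━━━━━━━━━━━━━━━━━━━━━━━━┓   
      ┃ Minesweeper                ┃━━━
      ┠────────────────────────────┨   
      ┃■■■■■■■■■■                  ┃───
      ┃■■■■■■3■41                  ┃   
      ┃■■■■■■■■2                   ┃def
      ┃■■■■■■■■21                  ┃   
      ┃■■■■■■■■■■                  ┃   
      ┃■■■■■■■■■■                  ┃   
      ┃■■■■■■■■■■                  ┃:  
      ┃■■■■■■■■■■                  ┃   
      ┃■■■■■■■■■■                  ┃   
      ┃■■■■■■■■■■                  ┃   
      ┃                            ┃)  
      ┃                            ┃   
      ┃                            ┃:  
      ┃                            ┃   
      ┗━━━━━━━━━━━━━━━━━━━━━━━━━━━━┛   
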